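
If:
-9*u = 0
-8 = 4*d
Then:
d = -2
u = 0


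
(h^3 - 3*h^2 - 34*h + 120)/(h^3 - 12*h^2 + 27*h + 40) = (h^2 + 2*h - 24)/(h^2 - 7*h - 8)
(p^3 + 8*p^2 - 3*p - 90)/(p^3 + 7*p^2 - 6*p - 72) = (p + 5)/(p + 4)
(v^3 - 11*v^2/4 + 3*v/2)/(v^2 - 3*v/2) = (4*v^2 - 11*v + 6)/(2*(2*v - 3))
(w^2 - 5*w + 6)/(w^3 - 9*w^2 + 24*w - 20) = (w - 3)/(w^2 - 7*w + 10)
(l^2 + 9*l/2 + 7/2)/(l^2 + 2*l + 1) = (l + 7/2)/(l + 1)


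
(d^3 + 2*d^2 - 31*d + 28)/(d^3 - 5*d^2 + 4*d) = (d + 7)/d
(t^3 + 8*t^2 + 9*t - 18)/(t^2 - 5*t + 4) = (t^2 + 9*t + 18)/(t - 4)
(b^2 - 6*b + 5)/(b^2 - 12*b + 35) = (b - 1)/(b - 7)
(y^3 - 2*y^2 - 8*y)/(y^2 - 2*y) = (y^2 - 2*y - 8)/(y - 2)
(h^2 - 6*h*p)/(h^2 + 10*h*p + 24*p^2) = h*(h - 6*p)/(h^2 + 10*h*p + 24*p^2)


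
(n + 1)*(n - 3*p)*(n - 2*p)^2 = n^4 - 7*n^3*p + n^3 + 16*n^2*p^2 - 7*n^2*p - 12*n*p^3 + 16*n*p^2 - 12*p^3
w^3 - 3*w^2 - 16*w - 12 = (w - 6)*(w + 1)*(w + 2)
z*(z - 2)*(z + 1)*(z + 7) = z^4 + 6*z^3 - 9*z^2 - 14*z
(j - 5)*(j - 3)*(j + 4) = j^3 - 4*j^2 - 17*j + 60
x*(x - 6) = x^2 - 6*x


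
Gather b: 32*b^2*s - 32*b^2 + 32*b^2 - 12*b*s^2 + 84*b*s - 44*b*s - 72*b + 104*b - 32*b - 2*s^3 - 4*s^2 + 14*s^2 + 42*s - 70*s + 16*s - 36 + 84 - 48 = 32*b^2*s + b*(-12*s^2 + 40*s) - 2*s^3 + 10*s^2 - 12*s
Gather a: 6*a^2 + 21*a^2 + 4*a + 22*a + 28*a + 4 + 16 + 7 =27*a^2 + 54*a + 27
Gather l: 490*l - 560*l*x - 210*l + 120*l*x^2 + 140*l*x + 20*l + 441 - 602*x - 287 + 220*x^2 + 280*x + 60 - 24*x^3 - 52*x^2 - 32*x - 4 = l*(120*x^2 - 420*x + 300) - 24*x^3 + 168*x^2 - 354*x + 210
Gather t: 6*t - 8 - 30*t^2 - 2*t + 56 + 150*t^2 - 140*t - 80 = 120*t^2 - 136*t - 32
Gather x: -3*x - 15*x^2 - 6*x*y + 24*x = -15*x^2 + x*(21 - 6*y)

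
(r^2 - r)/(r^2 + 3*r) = (r - 1)/(r + 3)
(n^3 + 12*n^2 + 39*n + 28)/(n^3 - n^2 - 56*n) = (n^2 + 5*n + 4)/(n*(n - 8))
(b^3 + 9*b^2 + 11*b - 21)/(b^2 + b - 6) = (b^2 + 6*b - 7)/(b - 2)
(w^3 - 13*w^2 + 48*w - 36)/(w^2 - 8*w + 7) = (w^2 - 12*w + 36)/(w - 7)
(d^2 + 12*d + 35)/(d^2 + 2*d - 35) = (d + 5)/(d - 5)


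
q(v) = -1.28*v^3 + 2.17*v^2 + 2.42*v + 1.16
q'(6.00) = -109.78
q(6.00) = -182.68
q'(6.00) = -109.78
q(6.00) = -182.68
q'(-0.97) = -5.40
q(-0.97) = 2.02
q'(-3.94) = -74.29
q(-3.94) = 103.60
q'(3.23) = -23.62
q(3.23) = -11.52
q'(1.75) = -1.74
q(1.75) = 5.18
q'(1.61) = -0.55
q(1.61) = 5.34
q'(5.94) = -107.29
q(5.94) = -176.17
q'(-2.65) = -36.05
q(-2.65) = 33.81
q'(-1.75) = -16.94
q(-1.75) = 10.43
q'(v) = -3.84*v^2 + 4.34*v + 2.42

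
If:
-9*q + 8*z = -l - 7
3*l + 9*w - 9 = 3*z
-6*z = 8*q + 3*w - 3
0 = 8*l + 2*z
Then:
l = 56/509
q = 203/509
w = 1247/1527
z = -224/509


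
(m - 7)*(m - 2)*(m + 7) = m^3 - 2*m^2 - 49*m + 98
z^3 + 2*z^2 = z^2*(z + 2)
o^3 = o^3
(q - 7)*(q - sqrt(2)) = q^2 - 7*q - sqrt(2)*q + 7*sqrt(2)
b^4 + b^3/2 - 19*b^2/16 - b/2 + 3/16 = (b - 1)*(b - 1/4)*(b + 3/4)*(b + 1)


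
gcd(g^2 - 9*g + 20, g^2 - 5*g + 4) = g - 4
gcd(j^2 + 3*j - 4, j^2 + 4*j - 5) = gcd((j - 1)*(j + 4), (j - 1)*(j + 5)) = j - 1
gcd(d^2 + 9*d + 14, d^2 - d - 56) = d + 7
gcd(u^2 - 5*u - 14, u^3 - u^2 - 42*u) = u - 7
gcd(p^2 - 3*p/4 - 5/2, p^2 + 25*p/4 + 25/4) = p + 5/4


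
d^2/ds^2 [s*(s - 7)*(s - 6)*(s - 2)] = 12*s^2 - 90*s + 136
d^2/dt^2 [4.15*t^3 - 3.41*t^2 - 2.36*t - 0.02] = 24.9*t - 6.82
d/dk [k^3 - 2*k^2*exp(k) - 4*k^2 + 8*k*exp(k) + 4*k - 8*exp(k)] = -2*k^2*exp(k) + 3*k^2 + 4*k*exp(k) - 8*k + 4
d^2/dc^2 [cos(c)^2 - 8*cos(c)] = 8*cos(c) - 2*cos(2*c)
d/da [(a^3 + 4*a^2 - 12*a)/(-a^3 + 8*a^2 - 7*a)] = 2*(6*a^2 - 19*a + 34)/(a^4 - 16*a^3 + 78*a^2 - 112*a + 49)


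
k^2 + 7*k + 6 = (k + 1)*(k + 6)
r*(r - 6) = r^2 - 6*r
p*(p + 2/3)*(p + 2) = p^3 + 8*p^2/3 + 4*p/3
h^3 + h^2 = h^2*(h + 1)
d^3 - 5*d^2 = d^2*(d - 5)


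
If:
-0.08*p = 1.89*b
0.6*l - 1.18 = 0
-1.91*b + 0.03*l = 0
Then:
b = 0.03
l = 1.97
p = -0.73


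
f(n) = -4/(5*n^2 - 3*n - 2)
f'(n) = -4*(3 - 10*n)/(5*n^2 - 3*n - 2)^2 = 4*(10*n - 3)/(-5*n^2 + 3*n + 2)^2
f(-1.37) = -0.35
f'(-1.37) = -0.51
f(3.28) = -0.10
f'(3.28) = 0.07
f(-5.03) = -0.03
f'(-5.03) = -0.01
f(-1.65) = -0.24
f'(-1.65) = -0.28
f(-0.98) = -0.70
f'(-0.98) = -1.55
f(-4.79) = -0.03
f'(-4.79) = -0.01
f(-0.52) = -4.39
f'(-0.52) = -39.44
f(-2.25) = -0.13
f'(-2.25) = -0.11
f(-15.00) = 0.00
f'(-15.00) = 0.00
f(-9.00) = -0.00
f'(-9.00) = 0.00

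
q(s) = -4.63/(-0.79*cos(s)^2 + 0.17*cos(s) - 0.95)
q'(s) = -4.63*(-1.58*sin(s)*cos(s) + 0.17*sin(s))/(-0.79*cos(s)^2 + 0.17*cos(s) - 0.95)^2 = (7.3154*cos(s) - 0.7871)*sin(s)/(0.79*cos(s)^2 - 0.17*cos(s) + 0.95)^2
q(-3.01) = 2.44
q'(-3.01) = 0.29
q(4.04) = 3.40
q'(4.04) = 2.25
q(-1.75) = 4.61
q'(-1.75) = 2.04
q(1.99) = 4.03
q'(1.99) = -2.60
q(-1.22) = 4.70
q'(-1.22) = -1.67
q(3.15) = 2.42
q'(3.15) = 0.02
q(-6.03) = 3.03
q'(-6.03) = 0.68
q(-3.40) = 2.50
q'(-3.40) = -0.59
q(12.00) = 3.38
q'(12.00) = -1.54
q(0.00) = 2.95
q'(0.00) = 0.00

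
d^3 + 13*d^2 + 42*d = d*(d + 6)*(d + 7)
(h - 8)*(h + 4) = h^2 - 4*h - 32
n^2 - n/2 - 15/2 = (n - 3)*(n + 5/2)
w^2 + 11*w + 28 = (w + 4)*(w + 7)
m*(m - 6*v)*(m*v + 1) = m^3*v - 6*m^2*v^2 + m^2 - 6*m*v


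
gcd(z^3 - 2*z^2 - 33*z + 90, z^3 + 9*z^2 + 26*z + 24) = 1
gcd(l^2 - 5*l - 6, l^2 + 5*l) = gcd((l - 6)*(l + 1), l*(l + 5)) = 1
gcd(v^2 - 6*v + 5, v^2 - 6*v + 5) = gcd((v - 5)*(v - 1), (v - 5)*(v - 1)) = v^2 - 6*v + 5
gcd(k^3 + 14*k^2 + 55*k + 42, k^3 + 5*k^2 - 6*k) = k + 6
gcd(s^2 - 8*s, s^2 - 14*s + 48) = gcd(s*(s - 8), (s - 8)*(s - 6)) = s - 8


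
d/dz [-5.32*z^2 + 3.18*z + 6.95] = 3.18 - 10.64*z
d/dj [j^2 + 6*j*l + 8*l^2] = 2*j + 6*l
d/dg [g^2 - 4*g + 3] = 2*g - 4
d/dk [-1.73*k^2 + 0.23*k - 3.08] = 0.23 - 3.46*k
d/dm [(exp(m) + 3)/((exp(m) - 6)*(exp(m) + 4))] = (-exp(2*m) - 6*exp(m) - 18)*exp(m)/(exp(4*m) - 4*exp(3*m) - 44*exp(2*m) + 96*exp(m) + 576)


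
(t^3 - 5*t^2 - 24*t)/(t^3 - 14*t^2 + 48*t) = (t + 3)/(t - 6)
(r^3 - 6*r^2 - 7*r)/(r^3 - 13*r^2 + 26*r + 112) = r*(r + 1)/(r^2 - 6*r - 16)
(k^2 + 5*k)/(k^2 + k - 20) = k/(k - 4)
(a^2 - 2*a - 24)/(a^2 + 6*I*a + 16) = (a^2 - 2*a - 24)/(a^2 + 6*I*a + 16)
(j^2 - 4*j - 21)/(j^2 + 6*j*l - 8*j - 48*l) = (j^2 - 4*j - 21)/(j^2 + 6*j*l - 8*j - 48*l)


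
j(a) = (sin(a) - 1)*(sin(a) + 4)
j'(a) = (sin(a) - 1)*cos(a) + (sin(a) + 4)*cos(a)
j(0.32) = -2.96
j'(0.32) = 3.44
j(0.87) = -1.12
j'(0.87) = 2.92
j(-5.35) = -0.94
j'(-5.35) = 2.74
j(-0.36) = -4.93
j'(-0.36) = 2.15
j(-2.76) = -4.98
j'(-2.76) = -2.09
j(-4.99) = -0.19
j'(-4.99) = 1.35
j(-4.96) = -0.15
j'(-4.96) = 1.21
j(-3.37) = -3.27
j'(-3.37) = -3.36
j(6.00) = -4.76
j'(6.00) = 2.34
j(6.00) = -4.76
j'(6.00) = 2.34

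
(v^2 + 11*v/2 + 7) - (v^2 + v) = 9*v/2 + 7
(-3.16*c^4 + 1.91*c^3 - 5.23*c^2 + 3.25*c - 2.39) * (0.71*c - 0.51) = -2.2436*c^5 + 2.9677*c^4 - 4.6874*c^3 + 4.9748*c^2 - 3.3544*c + 1.2189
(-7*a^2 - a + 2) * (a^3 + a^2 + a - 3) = -7*a^5 - 8*a^4 - 6*a^3 + 22*a^2 + 5*a - 6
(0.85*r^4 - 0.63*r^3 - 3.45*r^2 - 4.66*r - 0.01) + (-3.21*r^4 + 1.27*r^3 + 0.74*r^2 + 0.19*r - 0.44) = -2.36*r^4 + 0.64*r^3 - 2.71*r^2 - 4.47*r - 0.45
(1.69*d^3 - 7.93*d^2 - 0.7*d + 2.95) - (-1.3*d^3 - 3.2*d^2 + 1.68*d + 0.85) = 2.99*d^3 - 4.73*d^2 - 2.38*d + 2.1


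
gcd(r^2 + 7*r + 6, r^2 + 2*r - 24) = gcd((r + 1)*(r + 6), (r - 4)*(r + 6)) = r + 6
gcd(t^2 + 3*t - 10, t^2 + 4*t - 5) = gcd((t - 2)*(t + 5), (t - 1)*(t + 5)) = t + 5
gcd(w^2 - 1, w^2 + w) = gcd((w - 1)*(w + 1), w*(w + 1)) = w + 1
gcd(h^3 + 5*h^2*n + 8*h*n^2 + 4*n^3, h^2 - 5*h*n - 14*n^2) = h + 2*n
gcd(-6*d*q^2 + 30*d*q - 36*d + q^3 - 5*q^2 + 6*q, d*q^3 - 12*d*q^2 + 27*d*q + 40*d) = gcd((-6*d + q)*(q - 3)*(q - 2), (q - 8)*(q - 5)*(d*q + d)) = 1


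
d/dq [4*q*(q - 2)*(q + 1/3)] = 12*q^2 - 40*q/3 - 8/3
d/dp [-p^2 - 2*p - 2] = -2*p - 2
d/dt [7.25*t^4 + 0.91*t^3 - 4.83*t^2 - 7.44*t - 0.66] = 29.0*t^3 + 2.73*t^2 - 9.66*t - 7.44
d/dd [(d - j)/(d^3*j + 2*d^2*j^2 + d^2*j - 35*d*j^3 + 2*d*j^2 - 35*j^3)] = (d^3 + 2*d^2*j + d^2 - 35*d*j^2 + 2*d*j - 35*j^2 - (d - j)*(3*d^2 + 4*d*j + 2*d - 35*j^2 + 2*j))/(j*(d^3 + 2*d^2*j + d^2 - 35*d*j^2 + 2*d*j - 35*j^2)^2)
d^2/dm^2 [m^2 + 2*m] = 2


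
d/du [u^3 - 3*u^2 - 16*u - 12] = 3*u^2 - 6*u - 16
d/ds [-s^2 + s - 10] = 1 - 2*s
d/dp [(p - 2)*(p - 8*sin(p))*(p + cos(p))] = (2 - p)*(p - 8*sin(p))*(sin(p) - 1) + (2 - p)*(p + cos(p))*(8*cos(p) - 1) + (p - 8*sin(p))*(p + cos(p))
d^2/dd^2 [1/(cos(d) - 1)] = (sin(d)^2 - cos(d) + 1)/(cos(d) - 1)^3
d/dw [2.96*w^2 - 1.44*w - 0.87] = 5.92*w - 1.44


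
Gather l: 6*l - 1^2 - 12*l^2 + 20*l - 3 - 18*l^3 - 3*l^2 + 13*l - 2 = -18*l^3 - 15*l^2 + 39*l - 6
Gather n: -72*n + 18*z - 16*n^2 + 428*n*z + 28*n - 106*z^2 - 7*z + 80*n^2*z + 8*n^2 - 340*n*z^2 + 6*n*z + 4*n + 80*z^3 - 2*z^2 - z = n^2*(80*z - 8) + n*(-340*z^2 + 434*z - 40) + 80*z^3 - 108*z^2 + 10*z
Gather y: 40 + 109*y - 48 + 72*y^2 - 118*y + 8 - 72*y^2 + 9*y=0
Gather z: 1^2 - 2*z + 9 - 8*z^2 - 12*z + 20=-8*z^2 - 14*z + 30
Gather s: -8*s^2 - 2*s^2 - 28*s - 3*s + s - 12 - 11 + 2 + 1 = -10*s^2 - 30*s - 20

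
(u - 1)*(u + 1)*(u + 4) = u^3 + 4*u^2 - u - 4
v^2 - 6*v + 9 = (v - 3)^2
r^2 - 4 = (r - 2)*(r + 2)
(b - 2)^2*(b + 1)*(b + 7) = b^4 + 4*b^3 - 21*b^2 + 4*b + 28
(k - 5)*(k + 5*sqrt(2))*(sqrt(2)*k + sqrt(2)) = sqrt(2)*k^3 - 4*sqrt(2)*k^2 + 10*k^2 - 40*k - 5*sqrt(2)*k - 50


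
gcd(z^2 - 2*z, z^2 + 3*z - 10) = z - 2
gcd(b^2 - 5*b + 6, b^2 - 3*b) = b - 3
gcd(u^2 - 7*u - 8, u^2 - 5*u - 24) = u - 8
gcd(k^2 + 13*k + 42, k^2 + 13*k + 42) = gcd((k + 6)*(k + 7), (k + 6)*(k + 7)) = k^2 + 13*k + 42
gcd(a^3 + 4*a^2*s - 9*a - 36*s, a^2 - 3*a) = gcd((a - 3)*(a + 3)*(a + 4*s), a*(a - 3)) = a - 3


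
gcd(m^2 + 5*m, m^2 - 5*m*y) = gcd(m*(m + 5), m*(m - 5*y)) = m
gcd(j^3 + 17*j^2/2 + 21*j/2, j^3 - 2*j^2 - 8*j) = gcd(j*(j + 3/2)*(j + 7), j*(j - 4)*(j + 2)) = j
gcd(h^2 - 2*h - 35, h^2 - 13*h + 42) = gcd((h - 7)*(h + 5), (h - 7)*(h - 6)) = h - 7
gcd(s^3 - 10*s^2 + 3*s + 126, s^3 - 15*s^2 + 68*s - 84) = s^2 - 13*s + 42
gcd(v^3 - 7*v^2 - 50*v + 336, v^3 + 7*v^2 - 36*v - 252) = v^2 + v - 42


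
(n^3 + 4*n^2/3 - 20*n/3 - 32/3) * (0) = 0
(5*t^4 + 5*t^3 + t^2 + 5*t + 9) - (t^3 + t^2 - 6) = 5*t^4 + 4*t^3 + 5*t + 15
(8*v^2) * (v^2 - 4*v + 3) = 8*v^4 - 32*v^3 + 24*v^2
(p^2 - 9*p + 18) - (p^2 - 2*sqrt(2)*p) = -9*p + 2*sqrt(2)*p + 18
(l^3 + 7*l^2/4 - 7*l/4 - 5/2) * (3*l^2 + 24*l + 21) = 3*l^5 + 117*l^4/4 + 231*l^3/4 - 51*l^2/4 - 387*l/4 - 105/2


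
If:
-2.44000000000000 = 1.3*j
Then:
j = -1.88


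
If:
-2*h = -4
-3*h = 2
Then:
No Solution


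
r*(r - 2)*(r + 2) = r^3 - 4*r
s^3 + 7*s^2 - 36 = (s - 2)*(s + 3)*(s + 6)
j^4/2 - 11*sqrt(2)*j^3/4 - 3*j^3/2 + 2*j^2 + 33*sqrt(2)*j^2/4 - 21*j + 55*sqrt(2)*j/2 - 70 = (j/2 + 1)*(j - 5)*(j - 7*sqrt(2)/2)*(j - 2*sqrt(2))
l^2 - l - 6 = (l - 3)*(l + 2)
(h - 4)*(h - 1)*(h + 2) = h^3 - 3*h^2 - 6*h + 8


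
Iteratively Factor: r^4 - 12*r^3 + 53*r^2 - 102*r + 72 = (r - 3)*(r^3 - 9*r^2 + 26*r - 24) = (r - 3)*(r - 2)*(r^2 - 7*r + 12) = (r - 4)*(r - 3)*(r - 2)*(r - 3)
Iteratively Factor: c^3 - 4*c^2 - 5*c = (c)*(c^2 - 4*c - 5) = c*(c + 1)*(c - 5)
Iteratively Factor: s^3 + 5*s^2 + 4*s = (s + 4)*(s^2 + s) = s*(s + 4)*(s + 1)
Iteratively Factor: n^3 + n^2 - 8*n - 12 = (n + 2)*(n^2 - n - 6) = (n + 2)^2*(n - 3)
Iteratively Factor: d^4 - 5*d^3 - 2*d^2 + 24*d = (d)*(d^3 - 5*d^2 - 2*d + 24) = d*(d - 3)*(d^2 - 2*d - 8) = d*(d - 4)*(d - 3)*(d + 2)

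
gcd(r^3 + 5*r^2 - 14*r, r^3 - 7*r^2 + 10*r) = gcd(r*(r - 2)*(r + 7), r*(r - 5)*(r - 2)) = r^2 - 2*r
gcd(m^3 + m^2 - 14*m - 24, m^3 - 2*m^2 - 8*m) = m^2 - 2*m - 8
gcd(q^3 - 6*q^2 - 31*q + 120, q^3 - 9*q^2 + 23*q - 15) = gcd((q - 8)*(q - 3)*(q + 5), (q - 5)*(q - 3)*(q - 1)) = q - 3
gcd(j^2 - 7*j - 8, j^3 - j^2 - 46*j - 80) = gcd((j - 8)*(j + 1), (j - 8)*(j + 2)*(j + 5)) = j - 8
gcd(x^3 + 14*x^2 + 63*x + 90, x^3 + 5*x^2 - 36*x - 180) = x^2 + 11*x + 30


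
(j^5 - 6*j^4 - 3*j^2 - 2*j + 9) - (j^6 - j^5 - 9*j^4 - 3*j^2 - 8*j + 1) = -j^6 + 2*j^5 + 3*j^4 + 6*j + 8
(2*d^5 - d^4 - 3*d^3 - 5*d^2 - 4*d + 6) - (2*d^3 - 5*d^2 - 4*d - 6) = 2*d^5 - d^4 - 5*d^3 + 12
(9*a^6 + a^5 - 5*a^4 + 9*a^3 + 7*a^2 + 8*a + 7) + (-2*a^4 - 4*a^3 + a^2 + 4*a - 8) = 9*a^6 + a^5 - 7*a^4 + 5*a^3 + 8*a^2 + 12*a - 1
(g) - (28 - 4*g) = 5*g - 28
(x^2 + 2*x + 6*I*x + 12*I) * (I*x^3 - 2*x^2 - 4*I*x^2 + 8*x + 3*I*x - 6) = I*x^5 - 8*x^4 - 2*I*x^4 + 16*x^3 - 17*I*x^3 + 40*x^2 + 30*I*x^2 - 48*x + 60*I*x - 72*I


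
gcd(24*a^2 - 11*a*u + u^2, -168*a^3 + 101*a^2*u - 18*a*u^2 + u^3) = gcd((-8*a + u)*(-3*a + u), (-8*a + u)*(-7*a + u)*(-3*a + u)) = 24*a^2 - 11*a*u + u^2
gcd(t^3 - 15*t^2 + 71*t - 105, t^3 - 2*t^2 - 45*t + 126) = t - 3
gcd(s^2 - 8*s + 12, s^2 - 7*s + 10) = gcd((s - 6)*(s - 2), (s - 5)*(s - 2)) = s - 2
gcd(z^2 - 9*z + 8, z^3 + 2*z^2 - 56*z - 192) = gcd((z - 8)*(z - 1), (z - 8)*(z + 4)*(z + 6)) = z - 8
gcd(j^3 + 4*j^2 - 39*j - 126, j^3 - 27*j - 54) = j^2 - 3*j - 18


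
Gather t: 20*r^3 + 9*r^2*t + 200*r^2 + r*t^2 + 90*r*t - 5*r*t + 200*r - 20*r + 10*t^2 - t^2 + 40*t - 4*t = 20*r^3 + 200*r^2 + 180*r + t^2*(r + 9) + t*(9*r^2 + 85*r + 36)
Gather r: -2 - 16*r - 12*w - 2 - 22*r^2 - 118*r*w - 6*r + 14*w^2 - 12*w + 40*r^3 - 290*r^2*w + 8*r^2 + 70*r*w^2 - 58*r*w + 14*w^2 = 40*r^3 + r^2*(-290*w - 14) + r*(70*w^2 - 176*w - 22) + 28*w^2 - 24*w - 4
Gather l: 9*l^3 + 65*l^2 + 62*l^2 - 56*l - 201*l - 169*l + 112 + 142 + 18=9*l^3 + 127*l^2 - 426*l + 272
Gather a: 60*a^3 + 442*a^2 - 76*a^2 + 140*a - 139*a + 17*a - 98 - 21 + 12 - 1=60*a^3 + 366*a^2 + 18*a - 108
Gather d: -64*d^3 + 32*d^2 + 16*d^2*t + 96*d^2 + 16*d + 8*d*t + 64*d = -64*d^3 + d^2*(16*t + 128) + d*(8*t + 80)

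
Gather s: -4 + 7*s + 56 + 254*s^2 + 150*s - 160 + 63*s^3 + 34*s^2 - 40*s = 63*s^3 + 288*s^2 + 117*s - 108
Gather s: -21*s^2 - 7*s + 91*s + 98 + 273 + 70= -21*s^2 + 84*s + 441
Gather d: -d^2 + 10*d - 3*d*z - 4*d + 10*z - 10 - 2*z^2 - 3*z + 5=-d^2 + d*(6 - 3*z) - 2*z^2 + 7*z - 5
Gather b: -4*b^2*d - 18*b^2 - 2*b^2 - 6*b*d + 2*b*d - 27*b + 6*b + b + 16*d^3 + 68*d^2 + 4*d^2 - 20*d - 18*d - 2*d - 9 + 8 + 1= b^2*(-4*d - 20) + b*(-4*d - 20) + 16*d^3 + 72*d^2 - 40*d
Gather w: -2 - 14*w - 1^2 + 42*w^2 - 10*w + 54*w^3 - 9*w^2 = 54*w^3 + 33*w^2 - 24*w - 3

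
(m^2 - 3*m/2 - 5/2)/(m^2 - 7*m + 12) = (2*m^2 - 3*m - 5)/(2*(m^2 - 7*m + 12))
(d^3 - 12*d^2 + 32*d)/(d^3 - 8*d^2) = (d - 4)/d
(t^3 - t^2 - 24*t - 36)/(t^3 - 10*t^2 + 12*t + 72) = (t + 3)/(t - 6)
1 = 1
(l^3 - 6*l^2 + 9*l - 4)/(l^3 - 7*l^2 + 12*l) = (l^2 - 2*l + 1)/(l*(l - 3))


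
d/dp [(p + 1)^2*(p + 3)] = (p + 1)*(3*p + 7)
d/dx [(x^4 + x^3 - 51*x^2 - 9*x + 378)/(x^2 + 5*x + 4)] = 2*(x^5 + 8*x^4 + 13*x^3 - 117*x^2 - 582*x - 963)/(x^4 + 10*x^3 + 33*x^2 + 40*x + 16)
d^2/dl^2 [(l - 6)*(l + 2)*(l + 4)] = 6*l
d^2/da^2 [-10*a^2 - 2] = -20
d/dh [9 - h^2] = -2*h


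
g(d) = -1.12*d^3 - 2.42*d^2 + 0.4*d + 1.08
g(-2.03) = -0.34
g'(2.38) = -30.15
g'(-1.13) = 1.58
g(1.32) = -5.18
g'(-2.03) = -3.62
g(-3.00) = 8.34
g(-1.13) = -0.85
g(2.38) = -26.77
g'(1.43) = -13.39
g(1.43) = -6.57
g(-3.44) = 16.66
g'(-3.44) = -22.71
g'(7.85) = -244.65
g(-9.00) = 617.94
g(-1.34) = -1.11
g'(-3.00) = -15.32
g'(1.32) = -11.84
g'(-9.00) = -228.20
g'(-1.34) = 0.85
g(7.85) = -686.69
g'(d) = -3.36*d^2 - 4.84*d + 0.4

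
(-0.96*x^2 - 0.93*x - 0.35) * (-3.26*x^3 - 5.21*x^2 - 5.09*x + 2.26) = 3.1296*x^5 + 8.0334*x^4 + 10.8727*x^3 + 4.3876*x^2 - 0.3203*x - 0.791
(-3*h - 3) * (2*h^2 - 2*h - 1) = -6*h^3 + 9*h + 3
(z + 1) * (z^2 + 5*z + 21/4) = z^3 + 6*z^2 + 41*z/4 + 21/4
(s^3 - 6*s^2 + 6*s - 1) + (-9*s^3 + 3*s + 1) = -8*s^3 - 6*s^2 + 9*s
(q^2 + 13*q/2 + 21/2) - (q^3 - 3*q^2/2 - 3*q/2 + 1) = -q^3 + 5*q^2/2 + 8*q + 19/2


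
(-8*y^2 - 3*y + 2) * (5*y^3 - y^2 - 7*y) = -40*y^5 - 7*y^4 + 69*y^3 + 19*y^2 - 14*y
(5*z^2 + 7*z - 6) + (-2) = 5*z^2 + 7*z - 8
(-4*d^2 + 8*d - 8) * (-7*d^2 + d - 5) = 28*d^4 - 60*d^3 + 84*d^2 - 48*d + 40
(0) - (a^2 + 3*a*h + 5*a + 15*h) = -a^2 - 3*a*h - 5*a - 15*h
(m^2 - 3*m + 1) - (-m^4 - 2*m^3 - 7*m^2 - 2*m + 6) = m^4 + 2*m^3 + 8*m^2 - m - 5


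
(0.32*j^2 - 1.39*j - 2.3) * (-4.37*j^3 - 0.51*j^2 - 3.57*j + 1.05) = -1.3984*j^5 + 5.9111*j^4 + 9.6175*j^3 + 6.4713*j^2 + 6.7515*j - 2.415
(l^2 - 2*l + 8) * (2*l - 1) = 2*l^3 - 5*l^2 + 18*l - 8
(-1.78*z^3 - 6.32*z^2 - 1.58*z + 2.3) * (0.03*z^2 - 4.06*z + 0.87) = -0.0534*z^5 + 7.0372*z^4 + 24.0632*z^3 + 0.985399999999999*z^2 - 10.7126*z + 2.001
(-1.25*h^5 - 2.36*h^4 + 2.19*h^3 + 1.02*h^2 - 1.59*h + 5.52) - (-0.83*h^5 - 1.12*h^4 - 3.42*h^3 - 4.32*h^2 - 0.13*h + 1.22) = -0.42*h^5 - 1.24*h^4 + 5.61*h^3 + 5.34*h^2 - 1.46*h + 4.3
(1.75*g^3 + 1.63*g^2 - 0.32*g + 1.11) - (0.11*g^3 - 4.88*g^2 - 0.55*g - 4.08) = 1.64*g^3 + 6.51*g^2 + 0.23*g + 5.19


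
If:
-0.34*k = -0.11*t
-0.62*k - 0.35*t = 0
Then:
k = 0.00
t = 0.00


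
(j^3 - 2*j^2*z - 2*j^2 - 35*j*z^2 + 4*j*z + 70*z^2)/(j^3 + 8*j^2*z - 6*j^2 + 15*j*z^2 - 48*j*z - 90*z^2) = (j^2 - 7*j*z - 2*j + 14*z)/(j^2 + 3*j*z - 6*j - 18*z)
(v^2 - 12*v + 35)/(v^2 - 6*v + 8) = (v^2 - 12*v + 35)/(v^2 - 6*v + 8)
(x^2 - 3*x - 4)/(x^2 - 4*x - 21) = (-x^2 + 3*x + 4)/(-x^2 + 4*x + 21)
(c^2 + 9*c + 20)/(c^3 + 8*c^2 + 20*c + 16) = (c + 5)/(c^2 + 4*c + 4)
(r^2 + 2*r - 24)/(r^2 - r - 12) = (r + 6)/(r + 3)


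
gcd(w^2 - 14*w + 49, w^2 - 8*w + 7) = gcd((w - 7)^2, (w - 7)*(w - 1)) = w - 7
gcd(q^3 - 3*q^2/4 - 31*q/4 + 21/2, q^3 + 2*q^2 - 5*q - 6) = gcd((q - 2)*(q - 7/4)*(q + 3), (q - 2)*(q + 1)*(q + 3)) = q^2 + q - 6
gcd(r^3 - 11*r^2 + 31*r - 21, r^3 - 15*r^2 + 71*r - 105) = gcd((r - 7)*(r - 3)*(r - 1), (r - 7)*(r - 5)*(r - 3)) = r^2 - 10*r + 21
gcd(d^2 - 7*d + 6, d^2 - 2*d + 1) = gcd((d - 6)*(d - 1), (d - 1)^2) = d - 1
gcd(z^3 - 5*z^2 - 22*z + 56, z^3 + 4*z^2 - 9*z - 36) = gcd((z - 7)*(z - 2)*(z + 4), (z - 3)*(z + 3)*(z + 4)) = z + 4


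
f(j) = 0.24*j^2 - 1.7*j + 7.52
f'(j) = 0.48*j - 1.7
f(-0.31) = 8.07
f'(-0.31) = -1.85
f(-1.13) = 9.75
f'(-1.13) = -2.24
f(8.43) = 10.24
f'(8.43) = 2.35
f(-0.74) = 8.91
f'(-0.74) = -2.06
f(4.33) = 4.66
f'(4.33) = 0.38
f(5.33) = 5.28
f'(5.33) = 0.86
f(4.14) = 4.60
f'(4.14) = 0.29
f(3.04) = 4.57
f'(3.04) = -0.24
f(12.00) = 21.68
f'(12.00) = 4.06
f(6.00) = 5.96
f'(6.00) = 1.18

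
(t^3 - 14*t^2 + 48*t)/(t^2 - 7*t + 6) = t*(t - 8)/(t - 1)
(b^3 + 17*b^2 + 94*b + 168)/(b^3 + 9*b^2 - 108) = (b^2 + 11*b + 28)/(b^2 + 3*b - 18)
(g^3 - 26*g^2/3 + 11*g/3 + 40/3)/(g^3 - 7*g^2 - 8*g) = (g - 5/3)/g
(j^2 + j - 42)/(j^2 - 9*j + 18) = (j + 7)/(j - 3)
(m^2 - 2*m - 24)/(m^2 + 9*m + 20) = (m - 6)/(m + 5)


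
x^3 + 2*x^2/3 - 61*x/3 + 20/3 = (x - 4)*(x - 1/3)*(x + 5)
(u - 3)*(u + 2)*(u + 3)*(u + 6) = u^4 + 8*u^3 + 3*u^2 - 72*u - 108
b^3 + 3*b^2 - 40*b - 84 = (b - 6)*(b + 2)*(b + 7)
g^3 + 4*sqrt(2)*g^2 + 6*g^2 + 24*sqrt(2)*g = g*(g + 6)*(g + 4*sqrt(2))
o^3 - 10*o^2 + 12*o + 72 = (o - 6)^2*(o + 2)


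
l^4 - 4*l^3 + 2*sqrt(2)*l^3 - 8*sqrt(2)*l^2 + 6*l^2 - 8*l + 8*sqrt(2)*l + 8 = (l - 2)^2*(l + sqrt(2))^2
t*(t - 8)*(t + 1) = t^3 - 7*t^2 - 8*t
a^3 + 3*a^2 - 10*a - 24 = (a - 3)*(a + 2)*(a + 4)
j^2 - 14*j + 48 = (j - 8)*(j - 6)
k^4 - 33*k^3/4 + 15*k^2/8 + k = k*(k - 8)*(k - 1/2)*(k + 1/4)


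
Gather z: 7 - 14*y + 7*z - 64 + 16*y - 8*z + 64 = 2*y - z + 7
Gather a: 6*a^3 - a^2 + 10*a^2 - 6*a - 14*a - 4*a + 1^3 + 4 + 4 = 6*a^3 + 9*a^2 - 24*a + 9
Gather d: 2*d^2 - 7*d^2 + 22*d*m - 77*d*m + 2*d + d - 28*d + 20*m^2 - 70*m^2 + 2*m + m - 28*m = -5*d^2 + d*(-55*m - 25) - 50*m^2 - 25*m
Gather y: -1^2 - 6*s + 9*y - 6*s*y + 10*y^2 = -6*s + 10*y^2 + y*(9 - 6*s) - 1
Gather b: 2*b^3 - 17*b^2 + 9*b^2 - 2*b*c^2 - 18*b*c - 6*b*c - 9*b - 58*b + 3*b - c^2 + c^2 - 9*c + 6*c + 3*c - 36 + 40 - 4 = 2*b^3 - 8*b^2 + b*(-2*c^2 - 24*c - 64)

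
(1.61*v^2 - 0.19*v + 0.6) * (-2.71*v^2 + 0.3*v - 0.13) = -4.3631*v^4 + 0.9979*v^3 - 1.8923*v^2 + 0.2047*v - 0.078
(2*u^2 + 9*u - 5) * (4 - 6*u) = -12*u^3 - 46*u^2 + 66*u - 20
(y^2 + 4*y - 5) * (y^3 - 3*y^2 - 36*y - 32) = y^5 + y^4 - 53*y^3 - 161*y^2 + 52*y + 160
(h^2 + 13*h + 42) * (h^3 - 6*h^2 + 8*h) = h^5 + 7*h^4 - 28*h^3 - 148*h^2 + 336*h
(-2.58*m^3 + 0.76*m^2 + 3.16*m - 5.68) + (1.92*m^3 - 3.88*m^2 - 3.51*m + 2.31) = -0.66*m^3 - 3.12*m^2 - 0.35*m - 3.37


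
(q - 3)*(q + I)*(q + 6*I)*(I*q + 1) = I*q^4 - 6*q^3 - 3*I*q^3 + 18*q^2 + I*q^2 - 6*q - 3*I*q + 18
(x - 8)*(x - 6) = x^2 - 14*x + 48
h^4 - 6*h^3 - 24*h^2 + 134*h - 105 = (h - 7)*(h - 3)*(h - 1)*(h + 5)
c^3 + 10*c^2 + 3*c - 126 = (c - 3)*(c + 6)*(c + 7)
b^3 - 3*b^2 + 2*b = b*(b - 2)*(b - 1)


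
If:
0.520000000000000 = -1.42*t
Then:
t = -0.37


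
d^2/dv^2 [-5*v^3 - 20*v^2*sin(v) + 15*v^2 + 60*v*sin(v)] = 20*v^2*sin(v) - 60*v*sin(v) - 80*v*cos(v) - 30*v - 40*sin(v) + 120*cos(v) + 30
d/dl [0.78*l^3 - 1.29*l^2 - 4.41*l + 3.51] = 2.34*l^2 - 2.58*l - 4.41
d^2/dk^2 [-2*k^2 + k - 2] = -4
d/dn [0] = 0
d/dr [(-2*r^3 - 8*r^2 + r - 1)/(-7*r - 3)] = 2*(14*r^3 + 37*r^2 + 24*r - 5)/(49*r^2 + 42*r + 9)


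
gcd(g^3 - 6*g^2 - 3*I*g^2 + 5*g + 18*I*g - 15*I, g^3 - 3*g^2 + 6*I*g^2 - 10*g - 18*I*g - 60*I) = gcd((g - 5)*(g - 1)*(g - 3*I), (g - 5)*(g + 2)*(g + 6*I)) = g - 5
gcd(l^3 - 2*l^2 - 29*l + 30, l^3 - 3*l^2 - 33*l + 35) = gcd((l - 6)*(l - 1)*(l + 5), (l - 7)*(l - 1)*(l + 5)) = l^2 + 4*l - 5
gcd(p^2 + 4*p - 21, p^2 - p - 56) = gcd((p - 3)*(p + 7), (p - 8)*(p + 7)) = p + 7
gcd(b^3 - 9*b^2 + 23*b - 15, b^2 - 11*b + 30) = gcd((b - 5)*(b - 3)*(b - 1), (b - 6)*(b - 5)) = b - 5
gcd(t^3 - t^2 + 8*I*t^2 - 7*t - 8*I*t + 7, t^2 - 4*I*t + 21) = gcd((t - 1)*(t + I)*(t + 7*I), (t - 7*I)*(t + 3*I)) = 1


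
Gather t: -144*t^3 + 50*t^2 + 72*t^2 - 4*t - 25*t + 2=-144*t^3 + 122*t^2 - 29*t + 2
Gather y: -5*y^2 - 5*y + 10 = -5*y^2 - 5*y + 10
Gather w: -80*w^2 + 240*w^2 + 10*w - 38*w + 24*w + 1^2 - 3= 160*w^2 - 4*w - 2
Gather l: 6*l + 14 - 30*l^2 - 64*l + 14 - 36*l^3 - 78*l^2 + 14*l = -36*l^3 - 108*l^2 - 44*l + 28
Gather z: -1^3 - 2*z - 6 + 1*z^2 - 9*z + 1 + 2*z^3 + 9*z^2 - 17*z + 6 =2*z^3 + 10*z^2 - 28*z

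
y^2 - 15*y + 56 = (y - 8)*(y - 7)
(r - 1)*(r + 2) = r^2 + r - 2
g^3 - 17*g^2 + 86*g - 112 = (g - 8)*(g - 7)*(g - 2)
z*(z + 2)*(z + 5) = z^3 + 7*z^2 + 10*z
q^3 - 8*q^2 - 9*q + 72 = (q - 8)*(q - 3)*(q + 3)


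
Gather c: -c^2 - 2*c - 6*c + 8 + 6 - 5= -c^2 - 8*c + 9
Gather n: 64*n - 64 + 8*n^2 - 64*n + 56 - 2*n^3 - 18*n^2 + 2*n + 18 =-2*n^3 - 10*n^2 + 2*n + 10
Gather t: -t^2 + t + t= -t^2 + 2*t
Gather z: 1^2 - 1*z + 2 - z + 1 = 4 - 2*z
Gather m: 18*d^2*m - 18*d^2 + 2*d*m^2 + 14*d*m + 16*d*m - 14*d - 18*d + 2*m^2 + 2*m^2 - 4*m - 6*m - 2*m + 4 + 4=-18*d^2 - 32*d + m^2*(2*d + 4) + m*(18*d^2 + 30*d - 12) + 8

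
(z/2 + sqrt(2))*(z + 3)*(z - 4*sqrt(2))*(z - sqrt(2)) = z^4/2 - 3*sqrt(2)*z^3/2 + 3*z^3/2 - 9*sqrt(2)*z^2/2 - 6*z^2 - 18*z + 8*sqrt(2)*z + 24*sqrt(2)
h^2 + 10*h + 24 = (h + 4)*(h + 6)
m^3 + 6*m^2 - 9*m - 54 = (m - 3)*(m + 3)*(m + 6)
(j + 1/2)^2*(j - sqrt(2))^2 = j^4 - 2*sqrt(2)*j^3 + j^3 - 2*sqrt(2)*j^2 + 9*j^2/4 - sqrt(2)*j/2 + 2*j + 1/2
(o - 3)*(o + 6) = o^2 + 3*o - 18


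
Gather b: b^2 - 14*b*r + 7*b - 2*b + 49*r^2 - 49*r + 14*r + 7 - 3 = b^2 + b*(5 - 14*r) + 49*r^2 - 35*r + 4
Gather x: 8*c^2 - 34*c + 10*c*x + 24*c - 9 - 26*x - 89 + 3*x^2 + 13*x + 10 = 8*c^2 - 10*c + 3*x^2 + x*(10*c - 13) - 88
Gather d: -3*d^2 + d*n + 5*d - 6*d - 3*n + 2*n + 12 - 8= -3*d^2 + d*(n - 1) - n + 4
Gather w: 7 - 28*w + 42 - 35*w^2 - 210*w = -35*w^2 - 238*w + 49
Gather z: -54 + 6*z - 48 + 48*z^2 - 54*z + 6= 48*z^2 - 48*z - 96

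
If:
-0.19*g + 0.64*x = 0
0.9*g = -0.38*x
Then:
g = 0.00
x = 0.00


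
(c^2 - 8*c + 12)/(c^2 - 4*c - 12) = (c - 2)/(c + 2)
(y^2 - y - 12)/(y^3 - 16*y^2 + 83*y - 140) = (y + 3)/(y^2 - 12*y + 35)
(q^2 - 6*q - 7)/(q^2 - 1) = (q - 7)/(q - 1)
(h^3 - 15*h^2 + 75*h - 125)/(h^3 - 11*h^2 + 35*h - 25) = (h - 5)/(h - 1)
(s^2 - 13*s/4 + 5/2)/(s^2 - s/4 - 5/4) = (s - 2)/(s + 1)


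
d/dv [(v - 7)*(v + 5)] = 2*v - 2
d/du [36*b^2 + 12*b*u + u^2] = 12*b + 2*u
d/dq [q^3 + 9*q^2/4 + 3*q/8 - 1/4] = 3*q^2 + 9*q/2 + 3/8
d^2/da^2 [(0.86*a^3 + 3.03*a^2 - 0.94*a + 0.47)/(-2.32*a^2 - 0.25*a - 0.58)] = (7.105427357601e-15*a^5 + 15.840644*a^3 + 8.53644*a^2 - 10.960608*a - 1.10507)/(12.487168*a^6 + 4.0368*a^5 + 9.800376*a^4 + 2.034025*a^3 + 2.450094*a^2 + 0.2523*a + 0.195112)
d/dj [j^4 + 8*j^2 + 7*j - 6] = 4*j^3 + 16*j + 7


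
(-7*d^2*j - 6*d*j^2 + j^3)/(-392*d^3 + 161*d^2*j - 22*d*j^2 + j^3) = j*(d + j)/(56*d^2 - 15*d*j + j^2)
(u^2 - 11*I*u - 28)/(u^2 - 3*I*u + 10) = (u^2 - 11*I*u - 28)/(u^2 - 3*I*u + 10)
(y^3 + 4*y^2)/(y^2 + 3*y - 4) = y^2/(y - 1)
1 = 1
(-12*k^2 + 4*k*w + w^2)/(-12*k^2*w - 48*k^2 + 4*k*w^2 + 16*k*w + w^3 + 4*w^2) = 1/(w + 4)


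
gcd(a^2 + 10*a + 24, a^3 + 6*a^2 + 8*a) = a + 4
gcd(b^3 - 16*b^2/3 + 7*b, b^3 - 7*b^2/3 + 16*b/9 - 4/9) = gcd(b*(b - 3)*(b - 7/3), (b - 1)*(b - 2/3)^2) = 1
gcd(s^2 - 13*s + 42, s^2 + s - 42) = s - 6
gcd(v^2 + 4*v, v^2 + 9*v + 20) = v + 4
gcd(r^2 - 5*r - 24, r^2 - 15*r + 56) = r - 8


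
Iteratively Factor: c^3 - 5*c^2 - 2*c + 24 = (c - 3)*(c^2 - 2*c - 8) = (c - 4)*(c - 3)*(c + 2)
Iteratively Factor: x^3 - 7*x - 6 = (x + 1)*(x^2 - x - 6) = (x + 1)*(x + 2)*(x - 3)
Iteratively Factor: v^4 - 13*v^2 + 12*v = (v - 1)*(v^3 + v^2 - 12*v) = (v - 1)*(v + 4)*(v^2 - 3*v) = v*(v - 1)*(v + 4)*(v - 3)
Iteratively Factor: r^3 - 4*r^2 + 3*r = (r)*(r^2 - 4*r + 3) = r*(r - 1)*(r - 3)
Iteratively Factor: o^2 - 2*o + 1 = (o - 1)*(o - 1)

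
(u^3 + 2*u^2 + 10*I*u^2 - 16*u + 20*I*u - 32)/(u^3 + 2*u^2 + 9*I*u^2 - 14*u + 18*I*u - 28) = (u + 8*I)/(u + 7*I)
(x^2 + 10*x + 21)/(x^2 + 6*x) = (x^2 + 10*x + 21)/(x*(x + 6))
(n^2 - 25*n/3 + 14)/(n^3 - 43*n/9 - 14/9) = 3*(n - 6)/(3*n^2 + 7*n + 2)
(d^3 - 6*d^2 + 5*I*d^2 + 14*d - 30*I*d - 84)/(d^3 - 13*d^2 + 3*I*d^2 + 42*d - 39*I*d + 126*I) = (d^2 + 5*I*d + 14)/(d^2 + d*(-7 + 3*I) - 21*I)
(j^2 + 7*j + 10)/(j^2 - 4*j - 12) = (j + 5)/(j - 6)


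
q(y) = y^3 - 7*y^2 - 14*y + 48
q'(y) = 3*y^2 - 14*y - 14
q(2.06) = -1.80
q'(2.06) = -30.11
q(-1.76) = 45.51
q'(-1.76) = 19.93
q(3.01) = -30.29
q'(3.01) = -28.96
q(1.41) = 17.15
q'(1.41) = -27.78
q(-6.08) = -350.40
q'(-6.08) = 182.02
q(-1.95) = 41.27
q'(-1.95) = 24.71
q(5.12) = -72.96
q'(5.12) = -7.04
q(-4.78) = -154.23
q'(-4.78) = 121.47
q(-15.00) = -4692.00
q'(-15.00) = 871.00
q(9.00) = 84.00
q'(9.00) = 103.00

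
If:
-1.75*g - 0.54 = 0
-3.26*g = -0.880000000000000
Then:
No Solution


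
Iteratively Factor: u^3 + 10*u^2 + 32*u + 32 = (u + 2)*(u^2 + 8*u + 16) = (u + 2)*(u + 4)*(u + 4)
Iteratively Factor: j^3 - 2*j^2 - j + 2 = (j - 2)*(j^2 - 1) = (j - 2)*(j - 1)*(j + 1)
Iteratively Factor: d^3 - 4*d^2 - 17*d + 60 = (d - 3)*(d^2 - d - 20) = (d - 5)*(d - 3)*(d + 4)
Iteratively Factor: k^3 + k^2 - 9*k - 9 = (k + 1)*(k^2 - 9) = (k + 1)*(k + 3)*(k - 3)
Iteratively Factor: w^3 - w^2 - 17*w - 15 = (w + 3)*(w^2 - 4*w - 5) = (w - 5)*(w + 3)*(w + 1)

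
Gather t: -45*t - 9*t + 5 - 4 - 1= -54*t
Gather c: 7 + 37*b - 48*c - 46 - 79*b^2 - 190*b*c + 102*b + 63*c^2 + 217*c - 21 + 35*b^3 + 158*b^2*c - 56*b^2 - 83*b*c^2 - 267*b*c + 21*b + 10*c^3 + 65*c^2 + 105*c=35*b^3 - 135*b^2 + 160*b + 10*c^3 + c^2*(128 - 83*b) + c*(158*b^2 - 457*b + 274) - 60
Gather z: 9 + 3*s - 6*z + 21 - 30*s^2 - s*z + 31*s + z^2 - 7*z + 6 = -30*s^2 + 34*s + z^2 + z*(-s - 13) + 36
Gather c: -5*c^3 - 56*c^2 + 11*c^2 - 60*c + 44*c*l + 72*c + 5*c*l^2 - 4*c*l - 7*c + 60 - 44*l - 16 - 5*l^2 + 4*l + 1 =-5*c^3 - 45*c^2 + c*(5*l^2 + 40*l + 5) - 5*l^2 - 40*l + 45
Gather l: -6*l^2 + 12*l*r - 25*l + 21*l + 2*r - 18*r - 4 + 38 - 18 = -6*l^2 + l*(12*r - 4) - 16*r + 16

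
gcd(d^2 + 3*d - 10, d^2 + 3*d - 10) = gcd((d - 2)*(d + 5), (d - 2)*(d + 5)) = d^2 + 3*d - 10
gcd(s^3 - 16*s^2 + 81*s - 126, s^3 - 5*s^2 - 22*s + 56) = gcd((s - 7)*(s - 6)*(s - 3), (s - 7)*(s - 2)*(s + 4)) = s - 7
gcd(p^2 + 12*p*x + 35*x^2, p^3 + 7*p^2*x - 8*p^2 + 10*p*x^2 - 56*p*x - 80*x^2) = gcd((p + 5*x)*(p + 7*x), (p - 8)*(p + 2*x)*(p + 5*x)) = p + 5*x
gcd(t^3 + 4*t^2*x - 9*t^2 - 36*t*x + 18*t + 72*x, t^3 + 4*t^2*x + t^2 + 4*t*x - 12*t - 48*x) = t^2 + 4*t*x - 3*t - 12*x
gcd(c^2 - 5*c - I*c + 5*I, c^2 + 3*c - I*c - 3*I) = c - I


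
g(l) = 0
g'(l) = 0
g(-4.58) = 0.00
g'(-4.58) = 0.00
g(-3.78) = 0.00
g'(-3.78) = 0.00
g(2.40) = 0.00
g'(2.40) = 0.00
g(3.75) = 0.00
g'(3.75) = 0.00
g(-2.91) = 0.00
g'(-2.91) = 0.00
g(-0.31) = 0.00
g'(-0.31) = 0.00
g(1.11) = 0.00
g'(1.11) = 0.00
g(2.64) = 0.00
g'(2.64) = 0.00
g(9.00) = 0.00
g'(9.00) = 0.00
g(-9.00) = 0.00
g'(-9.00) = 0.00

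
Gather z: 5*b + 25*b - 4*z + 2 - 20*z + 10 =30*b - 24*z + 12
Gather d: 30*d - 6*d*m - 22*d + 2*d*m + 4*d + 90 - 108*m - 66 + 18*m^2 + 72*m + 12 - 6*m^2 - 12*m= d*(12 - 4*m) + 12*m^2 - 48*m + 36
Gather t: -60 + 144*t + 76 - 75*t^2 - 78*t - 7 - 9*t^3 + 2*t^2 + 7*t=-9*t^3 - 73*t^2 + 73*t + 9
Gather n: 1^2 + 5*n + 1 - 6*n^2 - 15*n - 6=-6*n^2 - 10*n - 4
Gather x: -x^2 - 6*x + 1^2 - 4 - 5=-x^2 - 6*x - 8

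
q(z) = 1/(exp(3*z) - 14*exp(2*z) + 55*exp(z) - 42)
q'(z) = (-3*exp(3*z) + 28*exp(2*z) - 55*exp(z))/(exp(3*z) - 14*exp(2*z) + 55*exp(z) - 42)^2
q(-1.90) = -0.03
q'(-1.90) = -0.01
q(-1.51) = -0.03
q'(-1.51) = -0.01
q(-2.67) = -0.03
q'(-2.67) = -0.00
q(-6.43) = -0.02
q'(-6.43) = -0.00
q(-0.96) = -0.04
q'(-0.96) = -0.03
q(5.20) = 0.00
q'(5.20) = -0.00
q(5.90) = 0.00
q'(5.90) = -0.00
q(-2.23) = -0.03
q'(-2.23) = -0.00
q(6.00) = 0.00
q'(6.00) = 0.00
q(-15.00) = -0.02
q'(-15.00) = 0.00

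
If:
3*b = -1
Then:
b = -1/3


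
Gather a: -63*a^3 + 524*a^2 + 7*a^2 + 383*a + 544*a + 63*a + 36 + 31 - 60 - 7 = -63*a^3 + 531*a^2 + 990*a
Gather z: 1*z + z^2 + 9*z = z^2 + 10*z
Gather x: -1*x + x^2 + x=x^2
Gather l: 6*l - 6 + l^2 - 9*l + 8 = l^2 - 3*l + 2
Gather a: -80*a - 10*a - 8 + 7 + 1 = -90*a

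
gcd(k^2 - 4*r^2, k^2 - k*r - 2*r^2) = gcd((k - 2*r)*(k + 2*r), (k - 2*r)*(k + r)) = -k + 2*r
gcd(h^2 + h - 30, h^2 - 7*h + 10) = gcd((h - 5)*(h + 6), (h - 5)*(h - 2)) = h - 5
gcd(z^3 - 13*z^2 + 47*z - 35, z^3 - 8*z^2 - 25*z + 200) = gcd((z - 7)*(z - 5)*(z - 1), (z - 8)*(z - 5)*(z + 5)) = z - 5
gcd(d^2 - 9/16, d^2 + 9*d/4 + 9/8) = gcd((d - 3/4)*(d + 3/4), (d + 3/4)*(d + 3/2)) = d + 3/4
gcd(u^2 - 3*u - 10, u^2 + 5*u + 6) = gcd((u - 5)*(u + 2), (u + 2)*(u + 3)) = u + 2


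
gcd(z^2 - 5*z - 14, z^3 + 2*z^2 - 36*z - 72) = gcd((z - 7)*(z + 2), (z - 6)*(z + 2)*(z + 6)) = z + 2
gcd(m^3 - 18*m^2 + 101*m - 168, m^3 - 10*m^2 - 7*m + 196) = m - 7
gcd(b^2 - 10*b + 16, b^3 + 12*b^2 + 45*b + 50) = 1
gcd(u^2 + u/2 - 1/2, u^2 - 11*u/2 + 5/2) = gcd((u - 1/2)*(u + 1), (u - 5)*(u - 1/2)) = u - 1/2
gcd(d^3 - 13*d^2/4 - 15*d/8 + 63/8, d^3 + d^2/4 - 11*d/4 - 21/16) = d^2 - d/4 - 21/8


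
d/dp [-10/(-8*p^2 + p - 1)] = 10*(1 - 16*p)/(8*p^2 - p + 1)^2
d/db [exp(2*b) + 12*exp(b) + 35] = 2*(exp(b) + 6)*exp(b)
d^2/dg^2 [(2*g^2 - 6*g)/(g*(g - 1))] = -8/(g^3 - 3*g^2 + 3*g - 1)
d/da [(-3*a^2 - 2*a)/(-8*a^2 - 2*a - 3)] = 2*(-5*a^2 + 9*a + 3)/(64*a^4 + 32*a^3 + 52*a^2 + 12*a + 9)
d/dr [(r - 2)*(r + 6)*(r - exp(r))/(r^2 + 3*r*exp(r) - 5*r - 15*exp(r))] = (-(r - 2)*(r + 6)*(r - exp(r))*(3*r*exp(r) + 2*r - 12*exp(r) - 5) + ((1 - exp(r))*(r - 2)*(r + 6) + (r - 2)*(r - exp(r)) + (r + 6)*(r - exp(r)))*(r^2 + 3*r*exp(r) - 5*r - 15*exp(r)))/(r^2 + 3*r*exp(r) - 5*r - 15*exp(r))^2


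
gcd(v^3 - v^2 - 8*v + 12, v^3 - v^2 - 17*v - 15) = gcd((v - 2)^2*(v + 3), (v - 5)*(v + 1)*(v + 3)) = v + 3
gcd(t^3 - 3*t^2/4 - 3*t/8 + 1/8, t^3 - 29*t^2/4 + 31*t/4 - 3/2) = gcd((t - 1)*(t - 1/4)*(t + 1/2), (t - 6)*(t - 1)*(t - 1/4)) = t^2 - 5*t/4 + 1/4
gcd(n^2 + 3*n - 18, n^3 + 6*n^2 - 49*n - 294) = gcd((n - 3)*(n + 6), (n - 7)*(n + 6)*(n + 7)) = n + 6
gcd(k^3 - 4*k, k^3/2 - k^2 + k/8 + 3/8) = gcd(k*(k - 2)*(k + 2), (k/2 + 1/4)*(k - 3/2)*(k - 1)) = 1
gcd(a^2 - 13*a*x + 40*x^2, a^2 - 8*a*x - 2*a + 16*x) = -a + 8*x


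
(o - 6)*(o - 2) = o^2 - 8*o + 12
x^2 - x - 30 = (x - 6)*(x + 5)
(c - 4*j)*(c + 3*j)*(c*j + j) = c^3*j - c^2*j^2 + c^2*j - 12*c*j^3 - c*j^2 - 12*j^3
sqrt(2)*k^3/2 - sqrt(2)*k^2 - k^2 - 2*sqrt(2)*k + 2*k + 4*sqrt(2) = (k - 2)*(k - 2*sqrt(2))*(sqrt(2)*k/2 + 1)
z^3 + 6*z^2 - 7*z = z*(z - 1)*(z + 7)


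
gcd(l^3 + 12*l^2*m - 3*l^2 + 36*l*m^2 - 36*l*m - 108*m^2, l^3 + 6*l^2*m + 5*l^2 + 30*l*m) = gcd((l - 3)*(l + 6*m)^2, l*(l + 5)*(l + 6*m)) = l + 6*m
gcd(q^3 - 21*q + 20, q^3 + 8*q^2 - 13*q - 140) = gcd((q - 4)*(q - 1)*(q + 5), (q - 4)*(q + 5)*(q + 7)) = q^2 + q - 20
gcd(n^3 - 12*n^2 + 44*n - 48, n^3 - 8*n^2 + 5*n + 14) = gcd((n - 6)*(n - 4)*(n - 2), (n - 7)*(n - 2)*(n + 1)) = n - 2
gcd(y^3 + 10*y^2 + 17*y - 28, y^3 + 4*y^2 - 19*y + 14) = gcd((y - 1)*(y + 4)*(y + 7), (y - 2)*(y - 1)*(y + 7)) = y^2 + 6*y - 7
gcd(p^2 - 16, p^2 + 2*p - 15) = 1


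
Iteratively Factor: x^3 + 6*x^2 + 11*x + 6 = (x + 2)*(x^2 + 4*x + 3) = (x + 1)*(x + 2)*(x + 3)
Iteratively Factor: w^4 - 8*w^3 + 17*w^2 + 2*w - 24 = (w - 4)*(w^3 - 4*w^2 + w + 6) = (w - 4)*(w - 2)*(w^2 - 2*w - 3) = (w - 4)*(w - 2)*(w + 1)*(w - 3)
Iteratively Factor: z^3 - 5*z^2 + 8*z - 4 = (z - 2)*(z^2 - 3*z + 2) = (z - 2)*(z - 1)*(z - 2)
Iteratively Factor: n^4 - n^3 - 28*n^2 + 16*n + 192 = (n - 4)*(n^3 + 3*n^2 - 16*n - 48) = (n - 4)*(n + 4)*(n^2 - n - 12) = (n - 4)^2*(n + 4)*(n + 3)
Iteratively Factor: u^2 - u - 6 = (u - 3)*(u + 2)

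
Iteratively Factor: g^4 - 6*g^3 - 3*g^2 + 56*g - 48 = (g - 1)*(g^3 - 5*g^2 - 8*g + 48) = (g - 4)*(g - 1)*(g^2 - g - 12) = (g - 4)*(g - 1)*(g + 3)*(g - 4)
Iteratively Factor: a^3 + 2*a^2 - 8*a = (a - 2)*(a^2 + 4*a) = (a - 2)*(a + 4)*(a)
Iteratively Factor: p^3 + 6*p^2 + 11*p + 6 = (p + 2)*(p^2 + 4*p + 3) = (p + 1)*(p + 2)*(p + 3)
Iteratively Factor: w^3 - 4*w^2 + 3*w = (w)*(w^2 - 4*w + 3) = w*(w - 3)*(w - 1)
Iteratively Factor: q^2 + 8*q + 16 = (q + 4)*(q + 4)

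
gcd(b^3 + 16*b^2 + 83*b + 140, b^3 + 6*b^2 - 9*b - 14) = b + 7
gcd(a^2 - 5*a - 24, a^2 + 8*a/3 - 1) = a + 3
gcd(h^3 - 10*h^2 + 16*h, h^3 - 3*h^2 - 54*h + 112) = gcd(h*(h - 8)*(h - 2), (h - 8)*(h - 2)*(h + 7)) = h^2 - 10*h + 16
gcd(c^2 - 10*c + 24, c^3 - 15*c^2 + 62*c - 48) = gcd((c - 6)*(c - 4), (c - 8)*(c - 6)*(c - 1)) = c - 6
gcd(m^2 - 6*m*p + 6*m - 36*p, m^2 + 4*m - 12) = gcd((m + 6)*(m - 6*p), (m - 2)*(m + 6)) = m + 6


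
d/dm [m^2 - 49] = 2*m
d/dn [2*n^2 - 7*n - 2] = 4*n - 7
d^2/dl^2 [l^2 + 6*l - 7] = 2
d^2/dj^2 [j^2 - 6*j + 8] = 2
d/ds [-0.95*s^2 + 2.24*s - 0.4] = 2.24 - 1.9*s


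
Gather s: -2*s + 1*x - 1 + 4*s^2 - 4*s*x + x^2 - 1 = 4*s^2 + s*(-4*x - 2) + x^2 + x - 2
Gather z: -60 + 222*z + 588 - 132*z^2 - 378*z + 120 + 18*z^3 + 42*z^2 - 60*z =18*z^3 - 90*z^2 - 216*z + 648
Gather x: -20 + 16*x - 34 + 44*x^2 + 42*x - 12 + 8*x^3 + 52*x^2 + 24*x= 8*x^3 + 96*x^2 + 82*x - 66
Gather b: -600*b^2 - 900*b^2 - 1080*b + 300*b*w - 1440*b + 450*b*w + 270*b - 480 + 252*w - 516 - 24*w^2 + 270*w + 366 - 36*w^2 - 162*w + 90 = -1500*b^2 + b*(750*w - 2250) - 60*w^2 + 360*w - 540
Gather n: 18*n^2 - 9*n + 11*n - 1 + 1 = 18*n^2 + 2*n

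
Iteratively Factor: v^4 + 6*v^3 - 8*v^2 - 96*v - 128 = (v + 2)*(v^3 + 4*v^2 - 16*v - 64) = (v + 2)*(v + 4)*(v^2 - 16) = (v + 2)*(v + 4)^2*(v - 4)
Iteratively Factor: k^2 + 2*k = (k)*(k + 2)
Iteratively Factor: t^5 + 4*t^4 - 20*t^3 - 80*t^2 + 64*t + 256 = (t - 2)*(t^4 + 6*t^3 - 8*t^2 - 96*t - 128) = (t - 2)*(t + 4)*(t^3 + 2*t^2 - 16*t - 32) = (t - 2)*(t + 4)^2*(t^2 - 2*t - 8) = (t - 4)*(t - 2)*(t + 4)^2*(t + 2)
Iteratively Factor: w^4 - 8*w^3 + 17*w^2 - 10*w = (w - 1)*(w^3 - 7*w^2 + 10*w) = (w - 5)*(w - 1)*(w^2 - 2*w) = (w - 5)*(w - 2)*(w - 1)*(w)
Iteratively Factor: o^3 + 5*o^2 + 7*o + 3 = (o + 1)*(o^2 + 4*o + 3) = (o + 1)*(o + 3)*(o + 1)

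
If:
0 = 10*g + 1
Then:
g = -1/10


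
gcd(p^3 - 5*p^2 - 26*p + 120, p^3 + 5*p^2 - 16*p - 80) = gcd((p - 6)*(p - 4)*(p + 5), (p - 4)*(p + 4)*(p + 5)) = p^2 + p - 20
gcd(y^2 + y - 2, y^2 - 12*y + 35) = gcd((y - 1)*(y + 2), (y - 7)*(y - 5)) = 1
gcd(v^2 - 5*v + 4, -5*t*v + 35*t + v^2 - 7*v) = 1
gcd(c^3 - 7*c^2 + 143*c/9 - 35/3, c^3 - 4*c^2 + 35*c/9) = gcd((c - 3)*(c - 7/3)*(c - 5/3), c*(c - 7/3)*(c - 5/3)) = c^2 - 4*c + 35/9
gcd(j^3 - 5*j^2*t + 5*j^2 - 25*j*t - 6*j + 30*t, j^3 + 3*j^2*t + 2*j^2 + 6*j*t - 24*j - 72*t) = j + 6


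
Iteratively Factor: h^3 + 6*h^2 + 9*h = (h + 3)*(h^2 + 3*h) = (h + 3)^2*(h)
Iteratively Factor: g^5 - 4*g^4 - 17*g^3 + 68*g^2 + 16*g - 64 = (g + 4)*(g^4 - 8*g^3 + 15*g^2 + 8*g - 16) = (g + 1)*(g + 4)*(g^3 - 9*g^2 + 24*g - 16) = (g - 4)*(g + 1)*(g + 4)*(g^2 - 5*g + 4) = (g - 4)*(g - 1)*(g + 1)*(g + 4)*(g - 4)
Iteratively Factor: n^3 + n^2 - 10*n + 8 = (n - 2)*(n^2 + 3*n - 4) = (n - 2)*(n - 1)*(n + 4)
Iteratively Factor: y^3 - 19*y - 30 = (y - 5)*(y^2 + 5*y + 6) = (y - 5)*(y + 3)*(y + 2)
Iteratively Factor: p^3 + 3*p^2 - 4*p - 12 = (p + 2)*(p^2 + p - 6) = (p - 2)*(p + 2)*(p + 3)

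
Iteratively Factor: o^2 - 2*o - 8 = (o - 4)*(o + 2)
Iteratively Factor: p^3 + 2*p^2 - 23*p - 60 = (p - 5)*(p^2 + 7*p + 12) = (p - 5)*(p + 3)*(p + 4)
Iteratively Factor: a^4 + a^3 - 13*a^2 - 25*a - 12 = (a + 3)*(a^3 - 2*a^2 - 7*a - 4) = (a - 4)*(a + 3)*(a^2 + 2*a + 1) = (a - 4)*(a + 1)*(a + 3)*(a + 1)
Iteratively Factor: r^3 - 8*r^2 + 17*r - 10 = (r - 5)*(r^2 - 3*r + 2) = (r - 5)*(r - 1)*(r - 2)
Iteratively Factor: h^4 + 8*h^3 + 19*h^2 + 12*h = (h + 4)*(h^3 + 4*h^2 + 3*h) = (h + 3)*(h + 4)*(h^2 + h) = (h + 1)*(h + 3)*(h + 4)*(h)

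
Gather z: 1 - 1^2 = 0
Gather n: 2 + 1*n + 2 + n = 2*n + 4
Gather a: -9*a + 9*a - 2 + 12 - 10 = 0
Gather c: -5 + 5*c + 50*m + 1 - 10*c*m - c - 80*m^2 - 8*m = c*(4 - 10*m) - 80*m^2 + 42*m - 4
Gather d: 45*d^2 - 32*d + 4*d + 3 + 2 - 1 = 45*d^2 - 28*d + 4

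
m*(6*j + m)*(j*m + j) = 6*j^2*m^2 + 6*j^2*m + j*m^3 + j*m^2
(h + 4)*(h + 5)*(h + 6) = h^3 + 15*h^2 + 74*h + 120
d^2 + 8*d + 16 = (d + 4)^2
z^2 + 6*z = z*(z + 6)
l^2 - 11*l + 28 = (l - 7)*(l - 4)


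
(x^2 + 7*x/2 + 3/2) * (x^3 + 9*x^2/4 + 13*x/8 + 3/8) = x^5 + 23*x^4/4 + 11*x^3 + 151*x^2/16 + 15*x/4 + 9/16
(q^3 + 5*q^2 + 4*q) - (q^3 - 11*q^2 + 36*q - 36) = 16*q^2 - 32*q + 36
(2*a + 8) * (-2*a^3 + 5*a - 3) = -4*a^4 - 16*a^3 + 10*a^2 + 34*a - 24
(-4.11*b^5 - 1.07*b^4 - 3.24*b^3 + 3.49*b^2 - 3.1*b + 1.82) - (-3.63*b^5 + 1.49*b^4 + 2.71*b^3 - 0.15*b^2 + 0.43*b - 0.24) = -0.48*b^5 - 2.56*b^4 - 5.95*b^3 + 3.64*b^2 - 3.53*b + 2.06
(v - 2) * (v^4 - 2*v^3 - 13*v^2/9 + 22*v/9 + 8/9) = v^5 - 4*v^4 + 23*v^3/9 + 16*v^2/3 - 4*v - 16/9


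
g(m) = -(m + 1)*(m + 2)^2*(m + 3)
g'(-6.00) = 248.00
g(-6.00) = -240.00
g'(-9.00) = 1358.00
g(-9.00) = -2352.00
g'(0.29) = -43.46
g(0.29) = -22.26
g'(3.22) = -558.51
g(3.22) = -715.23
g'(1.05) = -107.39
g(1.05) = -77.23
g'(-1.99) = 0.02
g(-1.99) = 0.00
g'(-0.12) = -22.82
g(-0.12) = -8.96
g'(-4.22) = 39.32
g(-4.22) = -19.36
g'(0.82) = -84.06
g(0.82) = -55.29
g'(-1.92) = 0.16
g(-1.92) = 0.01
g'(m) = -(m + 1)*(m + 2)^2 - (m + 1)*(m + 3)*(2*m + 4) - (m + 2)^2*(m + 3) = -4*m^3 - 24*m^2 - 46*m - 28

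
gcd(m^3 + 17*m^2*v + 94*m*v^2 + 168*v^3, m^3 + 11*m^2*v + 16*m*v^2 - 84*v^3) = m^2 + 13*m*v + 42*v^2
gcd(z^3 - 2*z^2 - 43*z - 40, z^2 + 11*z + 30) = z + 5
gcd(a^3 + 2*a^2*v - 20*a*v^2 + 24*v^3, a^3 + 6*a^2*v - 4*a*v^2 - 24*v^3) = -a^2 - 4*a*v + 12*v^2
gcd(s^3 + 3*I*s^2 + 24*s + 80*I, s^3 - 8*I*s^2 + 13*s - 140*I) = s^2 - I*s + 20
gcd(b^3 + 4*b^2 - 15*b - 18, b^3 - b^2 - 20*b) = 1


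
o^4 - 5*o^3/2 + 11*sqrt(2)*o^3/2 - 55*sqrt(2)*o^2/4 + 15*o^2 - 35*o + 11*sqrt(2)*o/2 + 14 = (o - 2)*(o - 1/2)*(o + 2*sqrt(2))*(o + 7*sqrt(2)/2)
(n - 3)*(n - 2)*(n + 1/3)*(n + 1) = n^4 - 11*n^3/3 - n^2/3 + 19*n/3 + 2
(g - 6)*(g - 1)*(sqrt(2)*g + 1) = sqrt(2)*g^3 - 7*sqrt(2)*g^2 + g^2 - 7*g + 6*sqrt(2)*g + 6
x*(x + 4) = x^2 + 4*x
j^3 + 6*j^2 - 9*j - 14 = (j - 2)*(j + 1)*(j + 7)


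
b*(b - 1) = b^2 - b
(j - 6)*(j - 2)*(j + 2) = j^3 - 6*j^2 - 4*j + 24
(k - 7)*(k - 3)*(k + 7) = k^3 - 3*k^2 - 49*k + 147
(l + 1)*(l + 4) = l^2 + 5*l + 4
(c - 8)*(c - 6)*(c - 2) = c^3 - 16*c^2 + 76*c - 96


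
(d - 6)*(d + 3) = d^2 - 3*d - 18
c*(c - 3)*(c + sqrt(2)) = c^3 - 3*c^2 + sqrt(2)*c^2 - 3*sqrt(2)*c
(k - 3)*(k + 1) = k^2 - 2*k - 3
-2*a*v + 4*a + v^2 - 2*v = (-2*a + v)*(v - 2)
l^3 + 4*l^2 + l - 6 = (l - 1)*(l + 2)*(l + 3)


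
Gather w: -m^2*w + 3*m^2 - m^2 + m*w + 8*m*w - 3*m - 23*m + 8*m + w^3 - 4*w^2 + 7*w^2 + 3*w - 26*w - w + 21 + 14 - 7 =2*m^2 - 18*m + w^3 + 3*w^2 + w*(-m^2 + 9*m - 24) + 28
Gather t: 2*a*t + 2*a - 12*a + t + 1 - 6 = -10*a + t*(2*a + 1) - 5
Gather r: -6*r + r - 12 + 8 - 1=-5*r - 5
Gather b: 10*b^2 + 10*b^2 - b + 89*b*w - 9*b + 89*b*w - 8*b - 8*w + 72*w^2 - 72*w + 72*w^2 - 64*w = 20*b^2 + b*(178*w - 18) + 144*w^2 - 144*w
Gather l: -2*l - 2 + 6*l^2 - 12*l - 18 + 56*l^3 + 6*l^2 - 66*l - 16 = 56*l^3 + 12*l^2 - 80*l - 36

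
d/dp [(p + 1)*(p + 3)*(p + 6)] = 3*p^2 + 20*p + 27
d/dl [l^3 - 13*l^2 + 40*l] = 3*l^2 - 26*l + 40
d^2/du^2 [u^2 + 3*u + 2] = 2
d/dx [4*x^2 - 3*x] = 8*x - 3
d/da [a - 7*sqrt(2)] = 1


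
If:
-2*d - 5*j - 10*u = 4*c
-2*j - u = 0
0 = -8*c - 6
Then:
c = -3/4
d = 3/2 - 15*u/4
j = -u/2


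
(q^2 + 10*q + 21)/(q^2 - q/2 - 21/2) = 2*(q + 7)/(2*q - 7)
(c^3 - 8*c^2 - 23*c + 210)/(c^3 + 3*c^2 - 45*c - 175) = (c - 6)/(c + 5)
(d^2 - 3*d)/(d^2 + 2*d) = (d - 3)/(d + 2)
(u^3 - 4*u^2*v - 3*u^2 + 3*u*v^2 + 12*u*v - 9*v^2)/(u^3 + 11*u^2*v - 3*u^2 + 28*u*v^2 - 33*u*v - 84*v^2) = (u^2 - 4*u*v + 3*v^2)/(u^2 + 11*u*v + 28*v^2)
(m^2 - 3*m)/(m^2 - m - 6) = m/(m + 2)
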